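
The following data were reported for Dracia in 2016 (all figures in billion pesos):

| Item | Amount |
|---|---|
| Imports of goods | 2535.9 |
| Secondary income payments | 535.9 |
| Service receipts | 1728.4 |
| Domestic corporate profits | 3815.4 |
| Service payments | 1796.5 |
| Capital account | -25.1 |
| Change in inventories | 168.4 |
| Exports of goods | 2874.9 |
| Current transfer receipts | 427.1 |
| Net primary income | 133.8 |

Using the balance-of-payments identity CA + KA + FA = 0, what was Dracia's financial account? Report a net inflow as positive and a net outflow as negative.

Goods balance = 2874.9 - 2535.9 = 339.0
Services balance = 1728.4 - 1796.5 = -68.1
Trade balance (goods + services) = 339.0 + (-68.1) = 270.9
Net primary income = 133.8
Net secondary income = 427.1 - 535.9 = -108.8
Current account = 270.9 + 133.8 + (-108.8) = 295.9
Financial account = -(295.9 + (-25.1)) = -270.8

-270.8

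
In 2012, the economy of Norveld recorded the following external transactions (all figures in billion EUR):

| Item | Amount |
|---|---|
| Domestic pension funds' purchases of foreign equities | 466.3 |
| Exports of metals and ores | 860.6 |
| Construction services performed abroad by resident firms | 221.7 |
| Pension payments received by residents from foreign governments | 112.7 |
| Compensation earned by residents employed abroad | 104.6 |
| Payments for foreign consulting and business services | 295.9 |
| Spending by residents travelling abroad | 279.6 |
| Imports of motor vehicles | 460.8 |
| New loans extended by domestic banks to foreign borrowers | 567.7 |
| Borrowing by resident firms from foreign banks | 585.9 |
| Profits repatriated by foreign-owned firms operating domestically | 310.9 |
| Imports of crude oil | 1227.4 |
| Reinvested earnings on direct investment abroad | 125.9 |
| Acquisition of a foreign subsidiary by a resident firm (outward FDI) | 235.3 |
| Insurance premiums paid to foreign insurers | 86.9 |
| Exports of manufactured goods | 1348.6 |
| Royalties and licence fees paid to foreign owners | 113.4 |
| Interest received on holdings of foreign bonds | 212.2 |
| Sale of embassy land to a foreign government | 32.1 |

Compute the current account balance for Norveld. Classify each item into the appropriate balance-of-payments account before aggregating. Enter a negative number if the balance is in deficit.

Goods: -460.8 - 1227.4 + 860.6 + 1348.6 = 521.0
Services: -279.6 + 221.7 - 295.9 - 113.4 - 86.9 = -554.1
Primary income: 125.9 + 104.6 - 310.9 + 212.2 = 131.8
Secondary income: 112.7
Current account = 521.0 + (-554.1) + 131.8 + 112.7 = 211.4
(Excluded from the current account — financial account: domestic pension funds' purchases of foreign equities 466.3, new loans extended by domestic banks to foreign borrowers 567.7, borrowing by resident firms from foreign banks 585.9, acquisition of a foreign subsidiary by a resident firm (outward FDI) 235.3; capital account: sale of embassy land to a foreign government 32.1.)

211.4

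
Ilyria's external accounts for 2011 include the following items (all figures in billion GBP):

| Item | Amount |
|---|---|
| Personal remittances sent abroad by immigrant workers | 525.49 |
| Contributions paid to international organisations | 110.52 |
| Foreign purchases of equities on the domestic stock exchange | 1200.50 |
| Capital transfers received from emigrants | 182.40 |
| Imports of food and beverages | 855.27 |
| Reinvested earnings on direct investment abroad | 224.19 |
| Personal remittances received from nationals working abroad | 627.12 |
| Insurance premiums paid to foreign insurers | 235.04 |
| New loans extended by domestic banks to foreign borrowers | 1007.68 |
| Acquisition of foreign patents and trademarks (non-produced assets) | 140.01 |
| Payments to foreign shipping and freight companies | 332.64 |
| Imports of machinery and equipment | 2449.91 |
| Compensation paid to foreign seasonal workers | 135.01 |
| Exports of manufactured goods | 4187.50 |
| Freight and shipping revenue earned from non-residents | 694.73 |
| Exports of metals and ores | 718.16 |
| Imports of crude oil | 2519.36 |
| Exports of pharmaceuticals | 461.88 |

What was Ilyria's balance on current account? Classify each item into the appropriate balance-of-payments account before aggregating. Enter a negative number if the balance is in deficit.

-249.66

Goods: -855.27 - 2449.91 - 2519.36 + 4187.50 + 718.16 + 461.88 = -457.00
Services: -332.64 - 235.04 + 694.73 = 127.05
Primary income: -135.01 + 224.19 = 89.18
Secondary income: -110.52 - 525.49 + 627.12 = -8.89
Current account = (-457.00) + 127.05 + 89.18 + (-8.89) = -249.66
(Excluded from the current account — financial account: foreign purchases of equities on the domestic stock exchange 1200.50, new loans extended by domestic banks to foreign borrowers 1007.68; capital account: capital transfers received from emigrants 182.40, acquisition of foreign patents and trademarks (non-produced assets) 140.01.)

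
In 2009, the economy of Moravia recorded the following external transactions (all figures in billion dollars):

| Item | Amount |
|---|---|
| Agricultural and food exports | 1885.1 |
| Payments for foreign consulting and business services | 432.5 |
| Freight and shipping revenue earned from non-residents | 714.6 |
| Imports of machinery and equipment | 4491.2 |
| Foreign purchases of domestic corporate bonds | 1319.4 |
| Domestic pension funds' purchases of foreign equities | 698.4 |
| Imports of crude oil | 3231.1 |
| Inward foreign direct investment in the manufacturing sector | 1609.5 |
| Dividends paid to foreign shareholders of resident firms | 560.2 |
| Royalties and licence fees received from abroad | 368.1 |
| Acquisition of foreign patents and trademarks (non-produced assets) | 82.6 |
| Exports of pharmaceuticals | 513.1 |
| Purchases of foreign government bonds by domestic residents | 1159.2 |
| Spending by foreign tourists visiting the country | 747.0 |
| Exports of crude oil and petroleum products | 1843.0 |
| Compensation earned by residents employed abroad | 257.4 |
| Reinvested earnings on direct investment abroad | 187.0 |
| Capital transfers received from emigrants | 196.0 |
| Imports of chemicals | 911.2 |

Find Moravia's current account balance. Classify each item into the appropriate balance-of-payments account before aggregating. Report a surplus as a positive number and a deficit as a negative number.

-3110.9

Goods: 1885.1 - 911.2 + 513.1 + 1843.0 - 3231.1 - 4491.2 = -4392.3
Services: 714.6 + 368.1 - 432.5 + 747.0 = 1397.2
Primary income: 187.0 - 560.2 + 257.4 = -115.8
Current account = (-4392.3) + 1397.2 + (-115.8) = -3110.9
(Excluded from the current account — financial account: foreign purchases of domestic corporate bonds 1319.4, domestic pension funds' purchases of foreign equities 698.4, inward foreign direct investment in the manufacturing sector 1609.5, purchases of foreign government bonds by domestic residents 1159.2; capital account: acquisition of foreign patents and trademarks (non-produced assets) 82.6, capital transfers received from emigrants 196.0.)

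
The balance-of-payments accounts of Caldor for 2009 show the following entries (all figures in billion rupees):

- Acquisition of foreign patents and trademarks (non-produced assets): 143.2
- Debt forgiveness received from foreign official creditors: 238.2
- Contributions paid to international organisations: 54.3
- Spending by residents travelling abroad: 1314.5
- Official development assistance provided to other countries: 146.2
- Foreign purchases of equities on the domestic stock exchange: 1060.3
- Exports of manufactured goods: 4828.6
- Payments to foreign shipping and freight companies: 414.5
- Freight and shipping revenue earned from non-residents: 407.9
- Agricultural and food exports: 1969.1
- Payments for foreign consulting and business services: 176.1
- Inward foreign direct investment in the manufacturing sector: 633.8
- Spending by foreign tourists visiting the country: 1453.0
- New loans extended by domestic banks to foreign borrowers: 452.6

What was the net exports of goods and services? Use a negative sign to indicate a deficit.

Goods: 1969.1 + 4828.6 = 6797.7
Services: -176.1 - 1314.5 + 1453.0 - 414.5 + 407.9 = -44.2
Trade balance = 6797.7 + (-44.2) = 6753.5
(Excluded from the trade balance — capital account: acquisition of foreign patents and trademarks (non-produced assets) 143.2, debt forgiveness received from foreign official creditors 238.2; secondary income: contributions paid to international organisations 54.3, official development assistance provided to other countries 146.2; financial account: foreign purchases of equities on the domestic stock exchange 1060.3, inward foreign direct investment in the manufacturing sector 633.8, new loans extended by domestic banks to foreign borrowers 452.6.)

6753.5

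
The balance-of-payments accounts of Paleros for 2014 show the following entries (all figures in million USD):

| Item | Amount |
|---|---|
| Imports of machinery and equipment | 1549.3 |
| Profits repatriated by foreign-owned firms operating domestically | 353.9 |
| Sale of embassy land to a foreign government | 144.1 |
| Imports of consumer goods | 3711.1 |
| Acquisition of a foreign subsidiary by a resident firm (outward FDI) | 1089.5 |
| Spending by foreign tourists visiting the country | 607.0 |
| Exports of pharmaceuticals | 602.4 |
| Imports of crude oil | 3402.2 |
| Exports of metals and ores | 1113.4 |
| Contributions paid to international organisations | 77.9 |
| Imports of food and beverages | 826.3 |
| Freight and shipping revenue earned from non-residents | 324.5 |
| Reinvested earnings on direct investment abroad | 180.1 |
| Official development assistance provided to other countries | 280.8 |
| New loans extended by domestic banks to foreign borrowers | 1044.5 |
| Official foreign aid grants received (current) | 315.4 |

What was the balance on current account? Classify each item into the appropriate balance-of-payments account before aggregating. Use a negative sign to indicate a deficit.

Goods: -3402.2 - 1549.3 + 1113.4 + 602.4 - 3711.1 - 826.3 = -7773.1
Services: 607.0 + 324.5 = 931.5
Primary income: 180.1 - 353.9 = -173.8
Secondary income: 315.4 - 280.8 - 77.9 = -43.3
Current account = (-7773.1) + 931.5 + (-173.8) + (-43.3) = -7058.7
(Excluded from the current account — capital account: sale of embassy land to a foreign government 144.1; financial account: acquisition of a foreign subsidiary by a resident firm (outward FDI) 1089.5, new loans extended by domestic banks to foreign borrowers 1044.5.)

-7058.7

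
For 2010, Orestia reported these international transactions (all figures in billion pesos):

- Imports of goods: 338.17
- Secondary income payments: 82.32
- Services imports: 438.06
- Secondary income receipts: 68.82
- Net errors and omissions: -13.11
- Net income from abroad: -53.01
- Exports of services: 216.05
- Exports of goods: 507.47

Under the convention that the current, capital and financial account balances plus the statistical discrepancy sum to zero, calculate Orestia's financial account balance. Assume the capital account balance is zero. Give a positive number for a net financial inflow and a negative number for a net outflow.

132.33

Goods balance = 507.47 - 338.17 = 169.30
Services balance = 216.05 - 438.06 = -222.01
Trade balance (goods + services) = 169.30 + (-222.01) = -52.71
Net primary income = -53.01
Net secondary income = 68.82 - 82.32 = -13.50
Current account = -52.71 + (-53.01) + (-13.50) = -119.22
Financial account = -(-119.22 + (-13.11)) = 132.33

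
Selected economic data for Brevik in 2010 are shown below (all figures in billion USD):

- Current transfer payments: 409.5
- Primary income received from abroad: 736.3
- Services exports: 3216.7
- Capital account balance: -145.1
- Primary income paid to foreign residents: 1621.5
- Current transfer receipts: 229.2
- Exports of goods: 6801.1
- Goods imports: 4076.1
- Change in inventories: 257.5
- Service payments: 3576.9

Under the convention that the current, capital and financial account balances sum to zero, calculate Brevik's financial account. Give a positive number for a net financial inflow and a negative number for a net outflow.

-1154.2

Goods balance = 6801.1 - 4076.1 = 2725.0
Services balance = 3216.7 - 3576.9 = -360.2
Trade balance (goods + services) = 2725.0 + (-360.2) = 2364.8
Net primary income = 736.3 - 1621.5 = -885.2
Net secondary income = 229.2 - 409.5 = -180.3
Current account = 2364.8 + (-885.2) + (-180.3) = 1299.3
Financial account = -(1299.3 + (-145.1)) = -1154.2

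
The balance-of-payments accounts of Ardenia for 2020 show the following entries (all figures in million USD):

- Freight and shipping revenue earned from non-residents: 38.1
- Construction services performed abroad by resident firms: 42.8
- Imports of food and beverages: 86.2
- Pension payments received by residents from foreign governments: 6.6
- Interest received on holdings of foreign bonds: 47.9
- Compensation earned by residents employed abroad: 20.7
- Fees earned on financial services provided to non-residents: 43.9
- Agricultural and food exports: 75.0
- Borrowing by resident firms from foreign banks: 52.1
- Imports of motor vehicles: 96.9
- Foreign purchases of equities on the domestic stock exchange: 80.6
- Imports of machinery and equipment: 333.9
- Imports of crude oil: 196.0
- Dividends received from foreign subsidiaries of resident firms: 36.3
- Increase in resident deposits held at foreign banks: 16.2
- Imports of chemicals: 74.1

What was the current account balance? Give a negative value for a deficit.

-475.8

Goods: 75.0 - 86.2 - 333.9 - 96.9 - 74.1 - 196.0 = -712.1
Services: 43.9 + 38.1 + 42.8 = 124.8
Primary income: 47.9 + 20.7 + 36.3 = 104.9
Secondary income: 6.6
Current account = (-712.1) + 124.8 + 104.9 + 6.6 = -475.8
(Excluded from the current account — financial account: borrowing by resident firms from foreign banks 52.1, foreign purchases of equities on the domestic stock exchange 80.6, increase in resident deposits held at foreign banks 16.2.)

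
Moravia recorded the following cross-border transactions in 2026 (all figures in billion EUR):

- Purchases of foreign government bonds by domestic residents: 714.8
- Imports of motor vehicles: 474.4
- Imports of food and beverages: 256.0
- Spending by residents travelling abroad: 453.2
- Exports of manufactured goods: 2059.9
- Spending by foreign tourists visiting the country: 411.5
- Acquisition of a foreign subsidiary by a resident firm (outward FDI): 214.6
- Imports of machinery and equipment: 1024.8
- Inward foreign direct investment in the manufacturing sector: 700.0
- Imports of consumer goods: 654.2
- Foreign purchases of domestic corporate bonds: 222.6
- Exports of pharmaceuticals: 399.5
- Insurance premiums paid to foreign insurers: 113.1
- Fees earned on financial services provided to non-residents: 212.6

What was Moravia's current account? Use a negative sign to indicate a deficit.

107.8

Goods: -474.4 - 1024.8 + 2059.9 + 399.5 - 256.0 - 654.2 = 50.0
Services: 212.6 - 453.2 + 411.5 - 113.1 = 57.8
Current account = 50.0 + 57.8 = 107.8
(Excluded from the current account — financial account: purchases of foreign government bonds by domestic residents 714.8, acquisition of a foreign subsidiary by a resident firm (outward FDI) 214.6, inward foreign direct investment in the manufacturing sector 700.0, foreign purchases of domestic corporate bonds 222.6.)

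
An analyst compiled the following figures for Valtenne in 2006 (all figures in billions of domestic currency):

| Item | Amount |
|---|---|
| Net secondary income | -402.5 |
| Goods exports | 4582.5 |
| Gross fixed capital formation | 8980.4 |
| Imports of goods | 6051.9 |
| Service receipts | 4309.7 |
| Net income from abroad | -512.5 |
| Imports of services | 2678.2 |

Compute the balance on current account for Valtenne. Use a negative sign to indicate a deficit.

-752.9

Goods balance = 4582.5 - 6051.9 = -1469.4
Services balance = 4309.7 - 2678.2 = 1631.5
Trade balance (goods + services) = -1469.4 + 1631.5 = 162.1
Net primary income = -512.5
Net secondary income = -402.5
Current account = 162.1 + (-512.5) + (-402.5) = -752.9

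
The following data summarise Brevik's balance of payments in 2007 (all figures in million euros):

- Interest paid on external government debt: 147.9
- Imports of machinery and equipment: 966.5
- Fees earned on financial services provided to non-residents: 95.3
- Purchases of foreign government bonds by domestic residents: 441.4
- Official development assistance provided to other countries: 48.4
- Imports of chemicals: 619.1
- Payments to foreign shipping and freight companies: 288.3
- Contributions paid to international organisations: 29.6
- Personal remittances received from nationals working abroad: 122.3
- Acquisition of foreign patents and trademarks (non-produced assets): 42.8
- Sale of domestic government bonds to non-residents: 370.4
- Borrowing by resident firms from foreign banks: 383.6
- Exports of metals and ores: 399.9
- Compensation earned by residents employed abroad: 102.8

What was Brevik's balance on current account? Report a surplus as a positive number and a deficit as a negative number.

-1379.5

Goods: 399.9 - 966.5 - 619.1 = -1185.7
Services: -288.3 + 95.3 = -193.0
Primary income: 102.8 - 147.9 = -45.1
Secondary income: -48.4 + 122.3 - 29.6 = 44.3
Current account = (-1185.7) + (-193.0) + (-45.1) + 44.3 = -1379.5
(Excluded from the current account — financial account: purchases of foreign government bonds by domestic residents 441.4, sale of domestic government bonds to non-residents 370.4, borrowing by resident firms from foreign banks 383.6; capital account: acquisition of foreign patents and trademarks (non-produced assets) 42.8.)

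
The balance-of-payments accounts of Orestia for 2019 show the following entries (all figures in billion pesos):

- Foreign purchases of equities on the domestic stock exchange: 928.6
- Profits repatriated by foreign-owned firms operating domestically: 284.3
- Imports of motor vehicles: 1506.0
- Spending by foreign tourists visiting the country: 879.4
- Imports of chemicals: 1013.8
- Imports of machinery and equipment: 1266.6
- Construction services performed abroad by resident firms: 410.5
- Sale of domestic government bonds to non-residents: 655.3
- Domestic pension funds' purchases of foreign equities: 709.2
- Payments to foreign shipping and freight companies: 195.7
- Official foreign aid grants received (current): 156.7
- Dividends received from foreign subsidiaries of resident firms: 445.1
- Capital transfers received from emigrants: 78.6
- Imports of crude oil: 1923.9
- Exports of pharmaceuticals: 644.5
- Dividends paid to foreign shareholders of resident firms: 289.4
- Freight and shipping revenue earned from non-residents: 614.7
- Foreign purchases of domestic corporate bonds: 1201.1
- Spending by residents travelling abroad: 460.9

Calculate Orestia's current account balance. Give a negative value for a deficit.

-3789.7

Goods: -1506.0 - 1266.6 + 644.5 - 1013.8 - 1923.9 = -5065.8
Services: -460.9 + 410.5 + 879.4 - 195.7 + 614.7 = 1248.0
Primary income: -284.3 - 289.4 + 445.1 = -128.6
Secondary income: 156.7
Current account = (-5065.8) + 1248.0 + (-128.6) + 156.7 = -3789.7
(Excluded from the current account — financial account: foreign purchases of equities on the domestic stock exchange 928.6, sale of domestic government bonds to non-residents 655.3, domestic pension funds' purchases of foreign equities 709.2, foreign purchases of domestic corporate bonds 1201.1; capital account: capital transfers received from emigrants 78.6.)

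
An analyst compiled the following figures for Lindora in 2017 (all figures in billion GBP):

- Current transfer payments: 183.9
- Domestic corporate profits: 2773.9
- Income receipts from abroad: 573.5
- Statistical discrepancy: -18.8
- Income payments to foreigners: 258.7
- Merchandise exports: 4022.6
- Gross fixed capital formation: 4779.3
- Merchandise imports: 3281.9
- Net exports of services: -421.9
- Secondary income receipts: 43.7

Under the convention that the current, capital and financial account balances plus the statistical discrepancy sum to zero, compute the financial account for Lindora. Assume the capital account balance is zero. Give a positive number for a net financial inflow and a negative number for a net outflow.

Goods balance = 4022.6 - 3281.9 = 740.7
Services balance = -421.9
Trade balance (goods + services) = 740.7 + (-421.9) = 318.8
Net primary income = 573.5 - 258.7 = 314.8
Net secondary income = 43.7 - 183.9 = -140.2
Current account = 318.8 + 314.8 + (-140.2) = 493.4
Financial account = -(493.4 + (-18.8)) = -474.6

-474.6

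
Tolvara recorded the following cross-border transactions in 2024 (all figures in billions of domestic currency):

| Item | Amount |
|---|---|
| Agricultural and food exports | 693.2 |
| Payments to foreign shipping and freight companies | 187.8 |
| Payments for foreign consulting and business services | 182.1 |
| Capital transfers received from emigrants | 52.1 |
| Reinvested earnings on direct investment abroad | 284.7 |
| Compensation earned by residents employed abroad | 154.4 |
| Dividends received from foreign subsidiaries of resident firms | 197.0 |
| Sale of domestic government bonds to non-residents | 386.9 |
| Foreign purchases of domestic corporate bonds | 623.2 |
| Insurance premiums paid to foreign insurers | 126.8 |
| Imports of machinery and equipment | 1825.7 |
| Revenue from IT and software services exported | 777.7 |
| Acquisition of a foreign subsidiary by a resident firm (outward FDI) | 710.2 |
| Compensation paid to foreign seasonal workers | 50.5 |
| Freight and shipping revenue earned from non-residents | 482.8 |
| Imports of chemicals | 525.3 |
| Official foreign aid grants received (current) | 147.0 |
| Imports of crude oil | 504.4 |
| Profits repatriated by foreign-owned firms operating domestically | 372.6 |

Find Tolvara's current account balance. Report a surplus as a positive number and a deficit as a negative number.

Goods: -525.3 - 1825.7 + 693.2 - 504.4 = -2162.2
Services: -182.1 + 777.7 - 126.8 + 482.8 - 187.8 = 763.8
Primary income: -372.6 + 197.0 + 154.4 + 284.7 - 50.5 = 213.0
Secondary income: 147.0
Current account = (-2162.2) + 763.8 + 213.0 + 147.0 = -1038.4
(Excluded from the current account — capital account: capital transfers received from emigrants 52.1; financial account: sale of domestic government bonds to non-residents 386.9, foreign purchases of domestic corporate bonds 623.2, acquisition of a foreign subsidiary by a resident firm (outward FDI) 710.2.)

-1038.4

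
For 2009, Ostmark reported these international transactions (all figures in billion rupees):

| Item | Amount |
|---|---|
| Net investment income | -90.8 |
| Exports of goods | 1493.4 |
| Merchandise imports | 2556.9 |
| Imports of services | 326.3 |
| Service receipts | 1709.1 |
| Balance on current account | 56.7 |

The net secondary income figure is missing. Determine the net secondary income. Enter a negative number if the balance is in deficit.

Current account = goods balance + services balance + net primary income + net secondary income
Sum of the known components = 228.5
Net secondary income = CA - (known components) = 56.7 - 228.5 = -171.8

-171.8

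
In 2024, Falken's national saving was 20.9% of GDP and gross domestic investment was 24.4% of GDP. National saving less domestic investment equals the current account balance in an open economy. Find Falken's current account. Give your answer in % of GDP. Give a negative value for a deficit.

-3.5

S - I = CA (net lending to the rest of the world).
CA = S - I = 20.9 - 24.4 = -3.5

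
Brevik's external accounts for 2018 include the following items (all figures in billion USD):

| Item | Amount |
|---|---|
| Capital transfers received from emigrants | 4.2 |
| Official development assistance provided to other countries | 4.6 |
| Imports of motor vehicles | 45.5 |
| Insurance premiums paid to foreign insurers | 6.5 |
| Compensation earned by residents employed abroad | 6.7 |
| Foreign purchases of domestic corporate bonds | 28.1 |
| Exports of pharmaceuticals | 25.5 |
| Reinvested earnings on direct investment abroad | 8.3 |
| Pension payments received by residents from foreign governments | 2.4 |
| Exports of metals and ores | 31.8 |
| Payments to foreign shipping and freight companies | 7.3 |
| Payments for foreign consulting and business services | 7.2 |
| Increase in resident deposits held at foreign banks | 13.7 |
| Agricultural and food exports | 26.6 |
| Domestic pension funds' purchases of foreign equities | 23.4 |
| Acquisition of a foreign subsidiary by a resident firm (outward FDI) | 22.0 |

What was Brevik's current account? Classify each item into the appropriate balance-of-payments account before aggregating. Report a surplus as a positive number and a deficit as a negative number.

30.2

Goods: -45.5 + 26.6 + 25.5 + 31.8 = 38.4
Services: -6.5 - 7.2 - 7.3 = -21.0
Primary income: 6.7 + 8.3 = 15.0
Secondary income: 2.4 - 4.6 = -2.2
Current account = 38.4 + (-21.0) + 15.0 + (-2.2) = 30.2
(Excluded from the current account — capital account: capital transfers received from emigrants 4.2; financial account: foreign purchases of domestic corporate bonds 28.1, increase in resident deposits held at foreign banks 13.7, domestic pension funds' purchases of foreign equities 23.4, acquisition of a foreign subsidiary by a resident firm (outward FDI) 22.0.)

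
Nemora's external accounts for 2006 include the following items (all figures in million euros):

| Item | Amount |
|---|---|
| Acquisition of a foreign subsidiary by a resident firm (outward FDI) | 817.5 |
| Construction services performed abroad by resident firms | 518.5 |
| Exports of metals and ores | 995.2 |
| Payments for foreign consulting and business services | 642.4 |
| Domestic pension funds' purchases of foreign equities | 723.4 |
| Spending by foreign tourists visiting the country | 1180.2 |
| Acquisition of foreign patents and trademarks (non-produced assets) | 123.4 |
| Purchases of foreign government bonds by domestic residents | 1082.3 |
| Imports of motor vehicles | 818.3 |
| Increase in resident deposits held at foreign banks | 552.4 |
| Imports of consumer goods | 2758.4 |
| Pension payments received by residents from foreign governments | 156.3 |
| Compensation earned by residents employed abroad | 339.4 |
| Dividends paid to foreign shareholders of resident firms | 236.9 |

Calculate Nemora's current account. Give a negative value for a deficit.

Goods: 995.2 - 2758.4 - 818.3 = -2581.5
Services: 1180.2 - 642.4 + 518.5 = 1056.3
Primary income: 339.4 - 236.9 = 102.5
Secondary income: 156.3
Current account = (-2581.5) + 1056.3 + 102.5 + 156.3 = -1266.4
(Excluded from the current account — financial account: acquisition of a foreign subsidiary by a resident firm (outward FDI) 817.5, domestic pension funds' purchases of foreign equities 723.4, purchases of foreign government bonds by domestic residents 1082.3, increase in resident deposits held at foreign banks 552.4; capital account: acquisition of foreign patents and trademarks (non-produced assets) 123.4.)

-1266.4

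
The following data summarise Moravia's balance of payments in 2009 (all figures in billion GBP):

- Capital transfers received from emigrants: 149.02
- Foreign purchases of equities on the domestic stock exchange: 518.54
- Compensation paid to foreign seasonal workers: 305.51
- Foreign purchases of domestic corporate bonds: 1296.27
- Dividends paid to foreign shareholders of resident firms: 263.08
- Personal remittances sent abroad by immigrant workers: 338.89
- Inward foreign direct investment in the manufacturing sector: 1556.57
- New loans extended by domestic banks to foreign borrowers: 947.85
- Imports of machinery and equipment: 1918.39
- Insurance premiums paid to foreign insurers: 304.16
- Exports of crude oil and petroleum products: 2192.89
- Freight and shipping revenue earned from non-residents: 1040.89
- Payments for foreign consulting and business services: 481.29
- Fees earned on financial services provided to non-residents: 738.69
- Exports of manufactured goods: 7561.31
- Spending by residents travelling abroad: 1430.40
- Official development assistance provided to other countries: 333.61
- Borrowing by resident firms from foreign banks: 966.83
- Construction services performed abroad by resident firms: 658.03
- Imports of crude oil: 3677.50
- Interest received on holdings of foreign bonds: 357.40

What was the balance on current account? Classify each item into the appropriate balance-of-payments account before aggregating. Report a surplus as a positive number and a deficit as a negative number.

3496.38

Goods: -1918.39 - 3677.50 + 2192.89 + 7561.31 = 4158.31
Services: -304.16 + 738.69 - 1430.40 + 1040.89 + 658.03 - 481.29 = 221.76
Primary income: -263.08 - 305.51 + 357.40 = -211.19
Secondary income: -338.89 - 333.61 = -672.50
Current account = 4158.31 + 221.76 + (-211.19) + (-672.50) = 3496.38
(Excluded from the current account — capital account: capital transfers received from emigrants 149.02; financial account: foreign purchases of equities on the domestic stock exchange 518.54, foreign purchases of domestic corporate bonds 1296.27, inward foreign direct investment in the manufacturing sector 1556.57, new loans extended by domestic banks to foreign borrowers 947.85, borrowing by resident firms from foreign banks 966.83.)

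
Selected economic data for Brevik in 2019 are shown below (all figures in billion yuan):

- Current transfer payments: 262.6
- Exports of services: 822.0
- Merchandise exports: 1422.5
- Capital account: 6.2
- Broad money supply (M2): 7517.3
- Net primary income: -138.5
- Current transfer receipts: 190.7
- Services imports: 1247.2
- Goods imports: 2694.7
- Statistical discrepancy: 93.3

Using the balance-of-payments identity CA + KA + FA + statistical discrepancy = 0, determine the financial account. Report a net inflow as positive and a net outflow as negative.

Goods balance = 1422.5 - 2694.7 = -1272.2
Services balance = 822.0 - 1247.2 = -425.2
Trade balance (goods + services) = -1272.2 + (-425.2) = -1697.4
Net primary income = -138.5
Net secondary income = 190.7 - 262.6 = -71.9
Current account = -1697.4 + (-138.5) + (-71.9) = -1907.8
Financial account = -(-1907.8 + 6.2 + 93.3) = 1808.3

1808.3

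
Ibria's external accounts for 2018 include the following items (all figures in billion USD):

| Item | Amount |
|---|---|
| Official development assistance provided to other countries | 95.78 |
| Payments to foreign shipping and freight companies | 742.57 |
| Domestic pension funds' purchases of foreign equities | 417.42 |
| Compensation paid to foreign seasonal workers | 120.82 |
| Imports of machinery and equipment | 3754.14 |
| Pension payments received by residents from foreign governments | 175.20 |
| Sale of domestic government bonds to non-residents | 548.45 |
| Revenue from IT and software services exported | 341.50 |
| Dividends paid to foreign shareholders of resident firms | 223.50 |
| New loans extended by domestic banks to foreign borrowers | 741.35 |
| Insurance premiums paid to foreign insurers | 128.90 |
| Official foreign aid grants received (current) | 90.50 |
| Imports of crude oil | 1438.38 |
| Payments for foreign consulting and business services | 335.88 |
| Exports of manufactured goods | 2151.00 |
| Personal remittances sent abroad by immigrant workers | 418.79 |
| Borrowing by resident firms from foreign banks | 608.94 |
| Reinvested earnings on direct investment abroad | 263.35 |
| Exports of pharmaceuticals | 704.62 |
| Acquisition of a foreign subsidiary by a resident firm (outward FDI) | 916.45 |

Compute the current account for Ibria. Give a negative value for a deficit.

Goods: -1438.38 + 2151.00 + 704.62 - 3754.14 = -2336.90
Services: -128.90 - 335.88 + 341.50 - 742.57 = -865.85
Primary income: -120.82 - 223.50 + 263.35 = -80.97
Secondary income: 90.50 - 418.79 - 95.78 + 175.20 = -248.87
Current account = (-2336.90) + (-865.85) + (-80.97) + (-248.87) = -3532.59
(Excluded from the current account — financial account: domestic pension funds' purchases of foreign equities 417.42, sale of domestic government bonds to non-residents 548.45, new loans extended by domestic banks to foreign borrowers 741.35, borrowing by resident firms from foreign banks 608.94, acquisition of a foreign subsidiary by a resident firm (outward FDI) 916.45.)

-3532.59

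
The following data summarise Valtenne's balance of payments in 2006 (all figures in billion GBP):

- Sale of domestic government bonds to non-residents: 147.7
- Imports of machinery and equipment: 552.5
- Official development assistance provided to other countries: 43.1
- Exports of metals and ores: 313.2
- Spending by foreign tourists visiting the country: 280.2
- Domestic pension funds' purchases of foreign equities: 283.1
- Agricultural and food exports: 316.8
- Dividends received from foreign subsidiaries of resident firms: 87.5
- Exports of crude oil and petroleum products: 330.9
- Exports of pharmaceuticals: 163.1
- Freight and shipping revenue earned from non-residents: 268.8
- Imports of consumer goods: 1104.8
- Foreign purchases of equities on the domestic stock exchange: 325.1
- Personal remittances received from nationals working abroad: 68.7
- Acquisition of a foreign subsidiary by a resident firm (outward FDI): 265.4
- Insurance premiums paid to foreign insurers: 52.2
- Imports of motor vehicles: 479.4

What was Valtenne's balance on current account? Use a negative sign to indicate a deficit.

-402.8

Goods: 163.1 - 479.4 - 1104.8 + 316.8 - 552.5 + 330.9 + 313.2 = -1012.7
Services: 280.2 + 268.8 - 52.2 = 496.8
Primary income: 87.5
Secondary income: 68.7 - 43.1 = 25.6
Current account = (-1012.7) + 496.8 + 87.5 + 25.6 = -402.8
(Excluded from the current account — financial account: sale of domestic government bonds to non-residents 147.7, domestic pension funds' purchases of foreign equities 283.1, foreign purchases of equities on the domestic stock exchange 325.1, acquisition of a foreign subsidiary by a resident firm (outward FDI) 265.4.)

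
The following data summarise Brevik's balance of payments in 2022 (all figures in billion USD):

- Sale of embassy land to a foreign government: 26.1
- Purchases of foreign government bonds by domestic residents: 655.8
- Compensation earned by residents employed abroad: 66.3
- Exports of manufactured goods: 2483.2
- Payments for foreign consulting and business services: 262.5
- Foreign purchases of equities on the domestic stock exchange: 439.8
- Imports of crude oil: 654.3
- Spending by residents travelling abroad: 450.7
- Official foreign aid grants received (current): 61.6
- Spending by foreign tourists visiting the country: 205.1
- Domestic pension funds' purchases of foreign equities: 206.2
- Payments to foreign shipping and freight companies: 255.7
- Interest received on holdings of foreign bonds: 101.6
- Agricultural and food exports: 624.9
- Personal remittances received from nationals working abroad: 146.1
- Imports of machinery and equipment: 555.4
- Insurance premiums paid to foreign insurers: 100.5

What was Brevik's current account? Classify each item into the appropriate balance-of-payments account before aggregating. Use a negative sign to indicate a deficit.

Goods: -555.4 + 2483.2 + 624.9 - 654.3 = 1898.4
Services: -100.5 - 262.5 - 450.7 + 205.1 - 255.7 = -864.3
Primary income: 66.3 + 101.6 = 167.9
Secondary income: 146.1 + 61.6 = 207.7
Current account = 1898.4 + (-864.3) + 167.9 + 207.7 = 1409.7
(Excluded from the current account — capital account: sale of embassy land to a foreign government 26.1; financial account: purchases of foreign government bonds by domestic residents 655.8, foreign purchases of equities on the domestic stock exchange 439.8, domestic pension funds' purchases of foreign equities 206.2.)

1409.7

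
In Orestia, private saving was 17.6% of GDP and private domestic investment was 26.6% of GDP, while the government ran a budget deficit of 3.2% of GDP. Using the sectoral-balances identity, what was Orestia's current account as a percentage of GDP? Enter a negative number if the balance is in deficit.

By the sectoral-balances identity, CA = (S_private - I) + (T - G).
Private balance = 17.6 - 26.6 = -9.0
Government balance (T - G) = -3.2
CA = -9.0 + (-3.2) = -12.2

-12.2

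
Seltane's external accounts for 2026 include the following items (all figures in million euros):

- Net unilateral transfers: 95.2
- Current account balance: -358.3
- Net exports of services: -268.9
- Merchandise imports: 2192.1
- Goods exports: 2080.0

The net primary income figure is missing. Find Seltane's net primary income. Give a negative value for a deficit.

Current account = goods balance + services balance + net primary income + net secondary income
Sum of the known components = -285.8
Net primary income = CA - (known components) = -358.3 - (-285.8) = -72.5

-72.5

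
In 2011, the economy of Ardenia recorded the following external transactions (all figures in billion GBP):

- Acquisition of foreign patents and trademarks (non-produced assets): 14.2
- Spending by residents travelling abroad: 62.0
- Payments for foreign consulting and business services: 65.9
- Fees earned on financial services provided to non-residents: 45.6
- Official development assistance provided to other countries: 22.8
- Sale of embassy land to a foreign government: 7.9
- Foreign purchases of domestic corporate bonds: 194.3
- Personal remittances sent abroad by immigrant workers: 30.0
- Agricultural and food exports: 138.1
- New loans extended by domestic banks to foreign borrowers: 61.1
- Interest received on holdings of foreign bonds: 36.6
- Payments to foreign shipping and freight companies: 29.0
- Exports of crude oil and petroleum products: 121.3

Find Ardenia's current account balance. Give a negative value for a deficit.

Goods: 121.3 + 138.1 = 259.4
Services: -62.0 - 65.9 + 45.6 - 29.0 = -111.3
Primary income: 36.6
Secondary income: -22.8 - 30.0 = -52.8
Current account = 259.4 + (-111.3) + 36.6 + (-52.8) = 131.9
(Excluded from the current account — capital account: acquisition of foreign patents and trademarks (non-produced assets) 14.2, sale of embassy land to a foreign government 7.9; financial account: foreign purchases of domestic corporate bonds 194.3, new loans extended by domestic banks to foreign borrowers 61.1.)

131.9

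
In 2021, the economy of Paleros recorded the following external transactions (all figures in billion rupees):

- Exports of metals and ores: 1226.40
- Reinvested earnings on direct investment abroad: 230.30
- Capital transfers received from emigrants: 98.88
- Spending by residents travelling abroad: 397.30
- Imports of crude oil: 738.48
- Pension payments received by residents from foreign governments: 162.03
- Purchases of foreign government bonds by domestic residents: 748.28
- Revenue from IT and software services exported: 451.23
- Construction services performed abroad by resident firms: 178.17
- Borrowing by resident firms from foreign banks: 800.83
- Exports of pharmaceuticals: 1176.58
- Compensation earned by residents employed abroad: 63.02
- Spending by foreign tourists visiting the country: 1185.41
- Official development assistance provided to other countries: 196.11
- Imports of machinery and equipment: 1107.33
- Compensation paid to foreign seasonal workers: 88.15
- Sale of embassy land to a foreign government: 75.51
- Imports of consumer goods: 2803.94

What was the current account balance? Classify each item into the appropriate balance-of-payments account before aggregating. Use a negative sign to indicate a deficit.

Goods: 1176.58 - 738.48 - 1107.33 - 2803.94 + 1226.40 = -2246.77
Services: -397.30 + 1185.41 + 178.17 + 451.23 = 1417.51
Primary income: 63.02 - 88.15 + 230.30 = 205.17
Secondary income: -196.11 + 162.03 = -34.08
Current account = (-2246.77) + 1417.51 + 205.17 + (-34.08) = -658.17
(Excluded from the current account — capital account: capital transfers received from emigrants 98.88, sale of embassy land to a foreign government 75.51; financial account: purchases of foreign government bonds by domestic residents 748.28, borrowing by resident firms from foreign banks 800.83.)

-658.17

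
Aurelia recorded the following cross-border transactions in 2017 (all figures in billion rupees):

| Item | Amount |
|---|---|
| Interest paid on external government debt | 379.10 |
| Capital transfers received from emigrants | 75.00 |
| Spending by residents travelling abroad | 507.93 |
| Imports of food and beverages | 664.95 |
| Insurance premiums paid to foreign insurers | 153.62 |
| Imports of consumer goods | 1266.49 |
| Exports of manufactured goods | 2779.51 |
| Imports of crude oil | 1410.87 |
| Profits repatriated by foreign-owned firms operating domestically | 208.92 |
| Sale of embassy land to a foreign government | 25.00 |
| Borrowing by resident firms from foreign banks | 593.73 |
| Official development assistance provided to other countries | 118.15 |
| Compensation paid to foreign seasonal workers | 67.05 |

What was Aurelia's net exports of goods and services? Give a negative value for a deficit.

Goods: -1410.87 - 1266.49 - 664.95 + 2779.51 = -562.80
Services: -153.62 - 507.93 = -661.55
Trade balance = -562.80 + (-661.55) = -1224.35
(Excluded from the trade balance — primary income: interest paid on external government debt 379.10, profits repatriated by foreign-owned firms operating domestically 208.92, compensation paid to foreign seasonal workers 67.05; capital account: capital transfers received from emigrants 75.00, sale of embassy land to a foreign government 25.00; financial account: borrowing by resident firms from foreign banks 593.73; secondary income: official development assistance provided to other countries 118.15.)

-1224.35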